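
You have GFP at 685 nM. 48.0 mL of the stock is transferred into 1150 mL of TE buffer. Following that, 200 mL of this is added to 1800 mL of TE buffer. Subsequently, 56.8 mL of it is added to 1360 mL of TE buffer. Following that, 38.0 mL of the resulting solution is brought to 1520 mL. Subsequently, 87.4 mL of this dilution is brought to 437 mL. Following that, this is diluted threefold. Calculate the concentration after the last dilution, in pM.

0.183 pM

Overall dilution factor = 24.96 × 10 × 24.94 × 40 × 5 × 3 = 3.74 × 10⁶.
685 nM / 3.74 × 10⁶ = 1.83 × 10⁻⁴ nM = 0.183 pM.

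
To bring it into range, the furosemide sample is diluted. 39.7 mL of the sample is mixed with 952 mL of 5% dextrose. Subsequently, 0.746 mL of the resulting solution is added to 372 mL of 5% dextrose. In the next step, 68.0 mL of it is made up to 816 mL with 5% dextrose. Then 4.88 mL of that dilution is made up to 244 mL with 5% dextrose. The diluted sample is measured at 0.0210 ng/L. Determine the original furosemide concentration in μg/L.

157 μg/L

Overall dilution factor = 24.98 × 499.7 × 12 × 50 = 7.49 × 10⁶.
Original = 0.0210 ng/L × 7.49 × 10⁶ = 1.57 × 10⁵ ng/L = 157 μg/L.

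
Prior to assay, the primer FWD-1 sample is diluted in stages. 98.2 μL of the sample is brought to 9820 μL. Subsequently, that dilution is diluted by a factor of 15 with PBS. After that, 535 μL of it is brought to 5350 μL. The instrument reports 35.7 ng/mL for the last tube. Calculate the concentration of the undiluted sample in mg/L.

Overall dilution factor = 100 × 15 × 10 = 1.50 × 10⁴.
Original = 35.7 ng/mL × 1.50 × 10⁴ = 5.36 × 10⁵ ng/mL = 536 mg/L.

536 mg/L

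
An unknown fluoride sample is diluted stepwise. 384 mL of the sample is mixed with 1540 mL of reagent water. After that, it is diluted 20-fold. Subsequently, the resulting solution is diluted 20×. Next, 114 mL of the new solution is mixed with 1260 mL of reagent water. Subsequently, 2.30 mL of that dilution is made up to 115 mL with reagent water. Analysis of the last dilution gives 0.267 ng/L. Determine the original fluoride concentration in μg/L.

322 μg/L

Overall dilution factor = 5.010 × 20 × 20 × 12.05 × 50 = 1.21 × 10⁶.
Original = 0.267 ng/L × 1.21 × 10⁶ = 3.22 × 10⁵ ng/L = 322 μg/L.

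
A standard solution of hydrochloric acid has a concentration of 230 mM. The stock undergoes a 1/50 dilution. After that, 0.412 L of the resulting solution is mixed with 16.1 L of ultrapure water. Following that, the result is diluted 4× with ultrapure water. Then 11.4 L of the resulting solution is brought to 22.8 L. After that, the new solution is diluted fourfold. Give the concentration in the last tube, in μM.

3.59 μM

Overall dilution factor = 50 × 40.08 × 4 × 2 × 4 = 6.41 × 10⁴.
230 mM / 6.41 × 10⁴ = 3.59 × 10⁻³ mM = 3.59 μM.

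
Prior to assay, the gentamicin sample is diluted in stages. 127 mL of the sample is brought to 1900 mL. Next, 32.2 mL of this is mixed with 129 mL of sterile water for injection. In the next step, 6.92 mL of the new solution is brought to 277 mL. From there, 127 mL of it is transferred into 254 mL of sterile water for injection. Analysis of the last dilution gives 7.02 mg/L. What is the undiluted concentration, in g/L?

63.1 g/L

Overall dilution factor = 14.96 × 5.006 × 40.03 × 3 = 8994.
Original = 7.02 mg/L × 8994 = 6.31 × 10⁴ mg/L = 63.1 g/L.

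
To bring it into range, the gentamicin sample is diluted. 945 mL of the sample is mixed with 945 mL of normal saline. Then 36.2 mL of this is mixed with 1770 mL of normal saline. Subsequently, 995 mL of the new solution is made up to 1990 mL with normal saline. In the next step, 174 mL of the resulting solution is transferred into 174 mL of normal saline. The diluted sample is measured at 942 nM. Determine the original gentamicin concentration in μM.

Overall dilution factor = 2 × 49.90 × 2 × 2 = 399.
Original = 942 nM × 399 = 3.76 × 10⁵ nM = 376 μM.

376 μM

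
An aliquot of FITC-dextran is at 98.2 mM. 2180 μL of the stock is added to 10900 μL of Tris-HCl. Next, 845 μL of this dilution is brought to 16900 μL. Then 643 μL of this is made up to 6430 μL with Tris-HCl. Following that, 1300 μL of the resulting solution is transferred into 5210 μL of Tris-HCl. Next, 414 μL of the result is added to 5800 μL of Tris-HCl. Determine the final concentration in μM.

Overall dilution factor = 6 × 20 × 10 × 5.008 × 15.01 = 9.02 × 10⁴.
98.2 mM / 9.02 × 10⁴ = 1.09 × 10⁻³ mM = 1.09 μM.

1.09 μM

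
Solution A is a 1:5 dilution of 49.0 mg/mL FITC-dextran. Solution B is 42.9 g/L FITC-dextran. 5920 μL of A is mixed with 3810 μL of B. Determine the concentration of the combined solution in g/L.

C_A = 49.0 mg/mL / 5 = 9.80 mg/mL.
C_B = 42.9 g/L = 42.9 mg/mL.
C_mix = (C_A·V_A + C_B·V_B)/(V_A + V_B) = (9.80×5920 + 42.9×3810) / 9730 = 22.8 mg/mL = 22.8 g/L.

22.8 g/L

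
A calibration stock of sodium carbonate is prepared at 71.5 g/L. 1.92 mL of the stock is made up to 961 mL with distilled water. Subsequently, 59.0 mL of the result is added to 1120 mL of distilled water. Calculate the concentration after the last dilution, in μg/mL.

7.15 μg/mL

Overall dilution factor = 500.5 × 19.98 = 1.00 × 10⁴.
71.5 g/L / 1.00 × 10⁴ = 7.15 × 10⁻³ g/L = 7.15 μg/mL.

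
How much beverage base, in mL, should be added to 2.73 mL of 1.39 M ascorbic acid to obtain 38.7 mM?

95.3 mL

38.7 mM = 0.0387 M.
V₂ = C₁V₁/C₂ = 1.39 × 2.73 / 0.0387 = 98.1 mL.
Diluent to add = V₂ − V₁ = 98.1 − 2.73 = 95.3 mL.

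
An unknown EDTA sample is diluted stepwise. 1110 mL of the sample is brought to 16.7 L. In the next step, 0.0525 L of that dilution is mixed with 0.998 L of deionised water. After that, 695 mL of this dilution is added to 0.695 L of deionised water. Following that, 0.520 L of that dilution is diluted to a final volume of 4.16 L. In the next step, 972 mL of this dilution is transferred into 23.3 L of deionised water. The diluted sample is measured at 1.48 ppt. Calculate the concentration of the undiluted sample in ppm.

0.178 ppm

Overall dilution factor = 15.05 × 20.01 × 2 × 8 × 24.97 = 1.20 × 10⁵.
Original = 1.48 ppt × 1.20 × 10⁵ = 1.78 × 10⁵ ppt = 0.178 ppm.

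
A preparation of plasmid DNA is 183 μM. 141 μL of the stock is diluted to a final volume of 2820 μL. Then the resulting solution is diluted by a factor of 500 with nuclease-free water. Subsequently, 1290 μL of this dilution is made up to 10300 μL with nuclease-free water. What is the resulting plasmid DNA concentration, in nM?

Overall dilution factor = 20 × 500 × 7.984 = 7.98 × 10⁴.
183 μM / 7.98 × 10⁴ = 2.29 × 10⁻³ μM = 2.29 nM.

2.29 nM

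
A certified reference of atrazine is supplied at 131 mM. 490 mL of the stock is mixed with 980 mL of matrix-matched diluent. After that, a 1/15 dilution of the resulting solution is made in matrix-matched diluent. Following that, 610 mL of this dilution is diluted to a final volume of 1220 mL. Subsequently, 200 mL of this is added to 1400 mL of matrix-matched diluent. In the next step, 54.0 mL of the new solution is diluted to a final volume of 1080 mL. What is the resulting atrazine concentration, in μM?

Overall dilution factor = 3 × 15 × 2 × 8 × 20 = 1.44 × 10⁴.
131 mM / 1.44 × 10⁴ = 9.10 × 10⁻³ mM = 9.10 μM.

9.10 μM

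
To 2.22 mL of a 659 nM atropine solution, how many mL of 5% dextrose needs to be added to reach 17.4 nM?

V₂ = C₁V₁/C₂ = 659 × 2.22 / 17.4 = 84.1 mL.
Diluent to add = V₂ − V₁ = 84.1 − 2.22 = 81.9 mL.

81.9 mL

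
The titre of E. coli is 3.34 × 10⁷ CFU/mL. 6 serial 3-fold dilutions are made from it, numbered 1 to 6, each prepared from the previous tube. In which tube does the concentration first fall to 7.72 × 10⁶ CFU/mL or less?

tube 2

Tube n has concentration 3.34 × 10⁷ CFU/mL / 3ⁿ.
Need 3ⁿ ≥ 3.34 × 10⁷ CFU/mL / 7.72 × 10⁶ CFU/mL = 4.33, so n ≥ 1.33.
First such tube: n = 2.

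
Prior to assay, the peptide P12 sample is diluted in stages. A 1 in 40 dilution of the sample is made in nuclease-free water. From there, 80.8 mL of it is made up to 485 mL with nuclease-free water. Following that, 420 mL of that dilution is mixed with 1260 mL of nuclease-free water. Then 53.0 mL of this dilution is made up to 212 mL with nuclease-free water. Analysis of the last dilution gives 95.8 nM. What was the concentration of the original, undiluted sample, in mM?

0.368 mM

Overall dilution factor = 40 × 6.002 × 4 × 4 = 3842.
Original = 95.8 nM × 3842 = 3.68 × 10⁵ nM = 0.368 mM.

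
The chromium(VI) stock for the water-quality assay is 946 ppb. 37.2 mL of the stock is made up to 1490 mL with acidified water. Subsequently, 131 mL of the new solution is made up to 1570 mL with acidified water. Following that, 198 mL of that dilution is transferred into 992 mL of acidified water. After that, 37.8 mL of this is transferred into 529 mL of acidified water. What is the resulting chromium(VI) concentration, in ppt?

21.9 ppt

Overall dilution factor = 40.05 × 11.98 × 6.010 × 14.99 = 4.33 × 10⁴.
946 ppb / 4.33 × 10⁴ = 0.0219 ppb = 21.9 ppt.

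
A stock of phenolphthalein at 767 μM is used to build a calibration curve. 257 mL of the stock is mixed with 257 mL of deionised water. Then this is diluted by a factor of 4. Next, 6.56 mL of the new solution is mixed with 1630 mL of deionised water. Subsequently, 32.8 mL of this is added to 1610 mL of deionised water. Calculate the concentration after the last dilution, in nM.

Overall dilution factor = 2 × 4 × 249.5 × 50.09 = 10.00 × 10⁴.
767 μM / 10.00 × 10⁴ = 7.67 × 10⁻³ μM = 7.67 nM.

7.67 nM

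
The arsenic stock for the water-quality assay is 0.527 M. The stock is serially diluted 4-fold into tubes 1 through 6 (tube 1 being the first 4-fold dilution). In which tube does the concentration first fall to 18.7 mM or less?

Tube n has concentration 0.527 M / 4ⁿ.
Need 4ⁿ ≥ 0.527 M / 18.7 mM = 28.2, so n ≥ 2.41.
First such tube: n = 3.

tube 3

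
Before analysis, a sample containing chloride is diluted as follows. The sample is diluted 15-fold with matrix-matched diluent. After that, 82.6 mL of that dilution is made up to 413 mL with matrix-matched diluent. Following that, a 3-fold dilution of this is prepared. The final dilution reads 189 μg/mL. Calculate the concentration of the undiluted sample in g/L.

42.5 g/L

Overall dilution factor = 15 × 5 × 3 = 225.
Original = 189 μg/mL × 225 = 4.25 × 10⁴ μg/mL = 42.5 g/L.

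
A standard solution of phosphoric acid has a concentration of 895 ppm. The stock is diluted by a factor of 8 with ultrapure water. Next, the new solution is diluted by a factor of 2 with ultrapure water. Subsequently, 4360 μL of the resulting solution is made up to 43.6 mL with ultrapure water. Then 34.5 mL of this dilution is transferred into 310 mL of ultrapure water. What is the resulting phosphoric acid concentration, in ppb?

560 ppb

Overall dilution factor = 8 × 2 × 10 × 9.986 = 1598.
895 ppm / 1598 = 0.560 ppm = 560 ppb.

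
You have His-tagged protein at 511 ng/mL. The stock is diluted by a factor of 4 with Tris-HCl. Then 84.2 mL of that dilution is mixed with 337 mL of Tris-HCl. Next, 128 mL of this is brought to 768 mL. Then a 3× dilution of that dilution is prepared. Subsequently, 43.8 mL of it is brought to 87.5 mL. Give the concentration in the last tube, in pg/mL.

710 pg/mL

Overall dilution factor = 4 × 5.002 × 6 × 3 × 1.998 = 720.
511 ng/mL / 720 = 0.710 ng/mL = 710 pg/mL.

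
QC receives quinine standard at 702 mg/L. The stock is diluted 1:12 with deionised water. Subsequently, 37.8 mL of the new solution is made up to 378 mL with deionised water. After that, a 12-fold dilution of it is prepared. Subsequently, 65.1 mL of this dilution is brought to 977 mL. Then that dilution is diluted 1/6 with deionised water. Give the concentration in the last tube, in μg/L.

Overall dilution factor = 12 × 10 × 12 × 15.01 × 6 = 1.30 × 10⁵.
702 mg/L / 1.30 × 10⁵ = 5.41 × 10⁻³ mg/L = 5.41 μg/L.

5.41 μg/L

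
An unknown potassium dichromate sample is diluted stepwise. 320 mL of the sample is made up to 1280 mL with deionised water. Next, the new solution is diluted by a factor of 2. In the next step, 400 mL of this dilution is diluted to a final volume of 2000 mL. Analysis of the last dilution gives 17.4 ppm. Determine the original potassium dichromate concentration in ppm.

696 ppm

Overall dilution factor = 4 × 2 × 5 = 40.0.
Original = 17.4 ppm × 40.0 = 696 ppm.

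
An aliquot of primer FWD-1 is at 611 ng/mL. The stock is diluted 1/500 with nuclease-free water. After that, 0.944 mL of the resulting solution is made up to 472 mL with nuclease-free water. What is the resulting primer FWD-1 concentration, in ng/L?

Overall dilution factor = 500 × 500 = 2.50 × 10⁵.
611 ng/mL / 2.50 × 10⁵ = 2.44 × 10⁻³ ng/mL = 2.44 ng/L.

2.44 ng/L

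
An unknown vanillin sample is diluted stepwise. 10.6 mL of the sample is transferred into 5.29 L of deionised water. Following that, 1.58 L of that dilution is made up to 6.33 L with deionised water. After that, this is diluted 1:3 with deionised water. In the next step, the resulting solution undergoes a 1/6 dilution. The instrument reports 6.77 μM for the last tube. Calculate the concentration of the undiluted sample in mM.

244 mM

Overall dilution factor = 500.1 × 4.006 × 3 × 6 = 3.61 × 10⁴.
Original = 6.77 μM × 3.61 × 10⁴ = 2.44 × 10⁵ μM = 244 mM.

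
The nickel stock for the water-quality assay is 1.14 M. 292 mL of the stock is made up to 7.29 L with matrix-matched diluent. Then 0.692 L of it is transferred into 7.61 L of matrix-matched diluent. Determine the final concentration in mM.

Overall dilution factor = 24.97 × 12.00 = 300.
1.14 M / 300 = 3.81 × 10⁻³ M = 3.81 mM.

3.81 mM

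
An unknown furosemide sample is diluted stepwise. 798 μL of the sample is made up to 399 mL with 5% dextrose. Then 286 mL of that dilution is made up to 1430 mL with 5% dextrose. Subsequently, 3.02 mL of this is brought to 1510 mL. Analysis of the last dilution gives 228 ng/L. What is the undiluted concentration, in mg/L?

Overall dilution factor = 500 × 5 × 500 = 1.25 × 10⁶.
Original = 228 ng/L × 1.25 × 10⁶ = 2.85 × 10⁸ ng/L = 285 mg/L.

285 mg/L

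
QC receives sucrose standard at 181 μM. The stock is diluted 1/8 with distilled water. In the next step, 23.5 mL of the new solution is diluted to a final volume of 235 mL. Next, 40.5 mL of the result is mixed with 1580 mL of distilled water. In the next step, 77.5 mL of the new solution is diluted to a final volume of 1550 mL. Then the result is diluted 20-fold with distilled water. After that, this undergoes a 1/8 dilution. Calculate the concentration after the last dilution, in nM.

Overall dilution factor = 8 × 10 × 40.01 × 20 × 20 × 8 = 1.02 × 10⁷.
181 μM / 1.02 × 10⁷ = 1.77 × 10⁻⁵ μM = 0.0177 nM.

0.0177 nM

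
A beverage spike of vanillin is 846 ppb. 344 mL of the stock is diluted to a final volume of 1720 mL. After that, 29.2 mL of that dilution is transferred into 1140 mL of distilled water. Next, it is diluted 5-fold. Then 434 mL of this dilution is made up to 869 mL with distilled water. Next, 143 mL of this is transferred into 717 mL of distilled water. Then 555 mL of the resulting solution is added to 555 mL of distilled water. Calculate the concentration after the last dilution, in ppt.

35.1 ppt

Overall dilution factor = 5 × 40.04 × 5 × 2.002 × 6.014 × 2 = 2.41 × 10⁴.
846 ppb / 2.41 × 10⁴ = 0.0351 ppb = 35.1 ppt.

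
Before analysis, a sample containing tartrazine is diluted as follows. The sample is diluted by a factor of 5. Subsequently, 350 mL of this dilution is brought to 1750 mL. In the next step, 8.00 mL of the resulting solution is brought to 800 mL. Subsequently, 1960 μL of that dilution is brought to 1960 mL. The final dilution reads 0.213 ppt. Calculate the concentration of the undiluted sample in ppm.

Overall dilution factor = 5 × 5 × 100 × 1000 = 2.50 × 10⁶.
Original = 0.213 ppt × 2.50 × 10⁶ = 5.33 × 10⁵ ppt = 0.532 ppm.

0.532 ppm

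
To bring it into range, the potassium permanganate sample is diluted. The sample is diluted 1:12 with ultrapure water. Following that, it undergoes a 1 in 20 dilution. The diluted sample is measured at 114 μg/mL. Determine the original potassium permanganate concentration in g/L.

Overall dilution factor = 12 × 20 = 240.
Original = 114 μg/mL × 240 = 2.74 × 10⁴ μg/mL = 27.4 g/L.

27.4 g/L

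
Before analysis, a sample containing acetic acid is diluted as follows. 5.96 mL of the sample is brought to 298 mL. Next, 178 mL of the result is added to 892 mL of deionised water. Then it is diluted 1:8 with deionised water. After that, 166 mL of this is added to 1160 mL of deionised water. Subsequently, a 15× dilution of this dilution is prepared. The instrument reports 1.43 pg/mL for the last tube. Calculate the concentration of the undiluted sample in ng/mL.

Overall dilution factor = 50 × 6.011 × 8 × 7.988 × 15 = 2.88 × 10⁵.
Original = 1.43 pg/mL × 2.88 × 10⁵ = 4.12 × 10⁵ pg/mL = 412 ng/mL.

412 ng/mL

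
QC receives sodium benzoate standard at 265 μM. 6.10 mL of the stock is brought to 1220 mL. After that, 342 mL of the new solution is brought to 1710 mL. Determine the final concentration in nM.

Overall dilution factor = 200 × 5 = 1000.
265 μM / 1000 = 0.265 μM = 265 nM.

265 nM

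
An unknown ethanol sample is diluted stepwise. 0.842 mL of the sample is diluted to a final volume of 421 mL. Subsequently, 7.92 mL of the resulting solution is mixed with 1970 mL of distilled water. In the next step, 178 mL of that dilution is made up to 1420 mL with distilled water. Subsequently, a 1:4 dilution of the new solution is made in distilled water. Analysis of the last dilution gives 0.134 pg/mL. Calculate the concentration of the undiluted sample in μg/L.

534 μg/L

Overall dilution factor = 500 × 249.7 × 7.978 × 4 = 3.98 × 10⁶.
Original = 0.134 pg/mL × 3.98 × 10⁶ = 5.34 × 10⁵ pg/mL = 534 μg/L.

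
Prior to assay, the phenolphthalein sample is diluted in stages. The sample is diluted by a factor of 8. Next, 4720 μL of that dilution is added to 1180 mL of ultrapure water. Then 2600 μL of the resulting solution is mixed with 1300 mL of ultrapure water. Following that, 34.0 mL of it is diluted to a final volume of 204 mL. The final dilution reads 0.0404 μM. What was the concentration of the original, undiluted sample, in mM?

244 mM

Overall dilution factor = 8 × 251 × 501 × 6 = 6.04 × 10⁶.
Original = 0.0404 μM × 6.04 × 10⁶ = 2.44 × 10⁵ μM = 244 mM.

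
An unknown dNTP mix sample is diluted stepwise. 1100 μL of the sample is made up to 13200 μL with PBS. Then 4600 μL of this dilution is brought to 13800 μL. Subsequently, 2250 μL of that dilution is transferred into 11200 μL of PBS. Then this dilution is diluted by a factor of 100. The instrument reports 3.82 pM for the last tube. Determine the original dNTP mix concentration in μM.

Overall dilution factor = 12 × 3 × 5.978 × 100 = 2.15 × 10⁴.
Original = 3.82 pM × 2.15 × 10⁴ = 8.22 × 10⁴ pM = 0.0822 μM.

0.0822 μM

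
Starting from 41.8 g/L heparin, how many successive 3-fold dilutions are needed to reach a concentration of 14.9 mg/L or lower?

Need 3ⁿ ≥ 2805, so n ≥ log(2805)/log(3) = 7.23.
Minimum whole steps: n = 8.

8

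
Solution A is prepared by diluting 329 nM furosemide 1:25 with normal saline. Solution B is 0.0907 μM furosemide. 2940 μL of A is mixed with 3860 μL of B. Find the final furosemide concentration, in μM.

C_A = 329 nM / 25 = 13.2 nM.
C_B = 0.0907 μM = 90.7 nM.
C_mix = (C_A·V_A + C_B·V_B)/(V_A + V_B) = (13.2×2940 + 90.7×3860) / 6800 = 57.2 nM = 0.0572 μM.

0.0572 μM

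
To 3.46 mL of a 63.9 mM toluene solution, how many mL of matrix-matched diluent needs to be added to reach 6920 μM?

28.5 mL

6920 μM = 6.92 mM.
V₂ = C₁V₁/C₂ = 63.9 × 3.46 / 6.92 = 31.9 mL.
Diluent to add = V₂ − V₁ = 31.9 − 3.46 = 28.5 mL.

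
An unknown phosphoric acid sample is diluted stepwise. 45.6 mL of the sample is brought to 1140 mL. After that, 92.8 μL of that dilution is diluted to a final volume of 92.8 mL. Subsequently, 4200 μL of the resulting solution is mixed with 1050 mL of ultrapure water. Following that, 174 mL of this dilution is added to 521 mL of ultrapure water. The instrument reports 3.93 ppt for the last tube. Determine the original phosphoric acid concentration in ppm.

Overall dilution factor = 25 × 1000 × 251 × 3.994 = 2.51 × 10⁷.
Original = 3.93 ppt × 2.51 × 10⁷ = 9.85 × 10⁷ ppt = 98.5 ppm.

98.5 ppm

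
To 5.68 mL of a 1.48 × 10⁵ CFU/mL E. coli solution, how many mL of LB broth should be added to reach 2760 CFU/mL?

V₂ = C₁V₁/C₂ = 1.48 × 10⁵ × 5.68 / 2760 = 305 mL.
Diluent to add = V₂ − V₁ = 305 − 5.68 = 299 mL.

299 mL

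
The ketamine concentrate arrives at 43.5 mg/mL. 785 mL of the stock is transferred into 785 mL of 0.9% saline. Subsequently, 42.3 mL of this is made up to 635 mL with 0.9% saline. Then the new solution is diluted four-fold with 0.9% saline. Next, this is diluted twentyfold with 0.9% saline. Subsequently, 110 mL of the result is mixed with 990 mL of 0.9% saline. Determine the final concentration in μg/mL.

Overall dilution factor = 2 × 15.01 × 4 × 20 × 10 = 2.40 × 10⁴.
43.5 mg/mL / 2.40 × 10⁴ = 1.81 × 10⁻³ mg/mL = 1.81 μg/mL.

1.81 μg/mL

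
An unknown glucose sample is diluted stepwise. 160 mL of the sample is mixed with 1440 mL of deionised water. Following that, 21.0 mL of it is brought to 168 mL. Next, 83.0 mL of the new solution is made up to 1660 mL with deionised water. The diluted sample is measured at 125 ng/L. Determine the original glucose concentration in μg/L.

200 μg/L

Overall dilution factor = 10 × 8 × 20 = 1600.
Original = 125 ng/L × 1600 = 2.00 × 10⁵ ng/L = 200 μg/L.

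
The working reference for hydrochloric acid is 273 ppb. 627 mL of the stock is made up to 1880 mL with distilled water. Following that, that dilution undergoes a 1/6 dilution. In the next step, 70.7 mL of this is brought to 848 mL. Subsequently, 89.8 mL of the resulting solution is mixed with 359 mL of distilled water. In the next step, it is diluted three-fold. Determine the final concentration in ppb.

Overall dilution factor = 2.998 × 6 × 11.99 × 4.998 × 3 = 3235.
273 ppb / 3235 = 0.0844 ppb.

0.0844 ppb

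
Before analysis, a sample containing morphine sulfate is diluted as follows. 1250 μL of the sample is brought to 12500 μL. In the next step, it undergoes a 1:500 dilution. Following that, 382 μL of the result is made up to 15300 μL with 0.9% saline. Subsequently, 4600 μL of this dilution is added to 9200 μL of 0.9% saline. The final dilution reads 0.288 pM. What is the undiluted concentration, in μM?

0.173 μM

Overall dilution factor = 10 × 500 × 40.05 × 3 = 6.01 × 10⁵.
Original = 0.288 pM × 6.01 × 10⁵ = 1.73 × 10⁵ pM = 0.173 μM.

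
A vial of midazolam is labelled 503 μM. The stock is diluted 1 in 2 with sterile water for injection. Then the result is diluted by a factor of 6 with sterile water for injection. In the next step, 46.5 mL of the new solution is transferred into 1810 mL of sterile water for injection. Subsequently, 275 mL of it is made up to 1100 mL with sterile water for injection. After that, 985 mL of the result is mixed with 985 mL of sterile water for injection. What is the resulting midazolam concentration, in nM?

131 nM

Overall dilution factor = 2 × 6 × 39.92 × 4 × 2 = 3833.
503 μM / 3833 = 0.131 μM = 131 nM.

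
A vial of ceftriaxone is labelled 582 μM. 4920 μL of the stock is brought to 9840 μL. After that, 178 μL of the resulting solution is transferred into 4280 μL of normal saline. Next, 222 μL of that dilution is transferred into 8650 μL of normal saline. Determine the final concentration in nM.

Overall dilution factor = 2 × 25.04 × 39.96 = 2002.
582 μM / 2002 = 0.291 μM = 291 nM.

291 nM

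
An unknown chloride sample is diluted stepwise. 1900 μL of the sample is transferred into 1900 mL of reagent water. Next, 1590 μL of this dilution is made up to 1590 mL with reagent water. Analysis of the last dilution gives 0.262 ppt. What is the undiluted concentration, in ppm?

Overall dilution factor = 1001 × 1000 = 1.00 × 10⁶.
Original = 0.262 ppt × 1.00 × 10⁶ = 2.62 × 10⁵ ppt = 0.262 ppm.

0.262 ppm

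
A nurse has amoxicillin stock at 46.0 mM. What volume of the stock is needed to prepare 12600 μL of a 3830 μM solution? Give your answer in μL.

1050 μL

3830 μM = 3.83 mM.
V₁ = C₂V₂/C₁ = 3.83 × 12600 / 46.0 = 1049 μL.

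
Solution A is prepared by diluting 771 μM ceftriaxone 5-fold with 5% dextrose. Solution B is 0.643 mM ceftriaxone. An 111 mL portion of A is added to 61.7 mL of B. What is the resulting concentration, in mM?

C_A = 771 μM / 5 = 154 μM.
C_B = 0.643 mM = 643 μM.
C_mix = (C_A·V_A + C_B·V_B)/(V_A + V_B) = (154×111 + 643×61.7) / 172.7 = 329 μM = 0.329 mM.

0.329 mM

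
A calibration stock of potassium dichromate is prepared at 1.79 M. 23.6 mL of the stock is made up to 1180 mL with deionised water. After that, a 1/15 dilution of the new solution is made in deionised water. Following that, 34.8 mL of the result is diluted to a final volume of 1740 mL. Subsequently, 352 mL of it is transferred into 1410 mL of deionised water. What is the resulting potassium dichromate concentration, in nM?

9540 nM

Overall dilution factor = 50 × 15 × 50 × 5.006 = 1.88 × 10⁵.
1.79 M / 1.88 × 10⁵ = 9.54 × 10⁻⁶ M = 9540 nM.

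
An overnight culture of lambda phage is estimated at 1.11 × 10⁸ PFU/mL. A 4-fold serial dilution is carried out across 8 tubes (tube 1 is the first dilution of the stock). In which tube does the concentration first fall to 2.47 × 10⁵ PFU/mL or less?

Tube n has concentration 1.11 × 10⁸ PFU/mL / 4ⁿ.
Need 4ⁿ ≥ 1.11 × 10⁸ PFU/mL / 2.47 × 10⁵ PFU/mL = 449, so n ≥ 4.41.
First such tube: n = 5.

tube 5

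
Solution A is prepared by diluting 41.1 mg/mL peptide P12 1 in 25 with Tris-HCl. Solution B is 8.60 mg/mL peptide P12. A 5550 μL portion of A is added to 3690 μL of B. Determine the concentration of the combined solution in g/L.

C_A = 41.1 mg/mL / 25 = 1.64 mg/mL.
C_mix = (C_A·V_A + C_B·V_B)/(V_A + V_B) = (1.64×5550 + 8.60×3690) / 9240 = 4.42 mg/mL = 4.42 g/L.

4.42 g/L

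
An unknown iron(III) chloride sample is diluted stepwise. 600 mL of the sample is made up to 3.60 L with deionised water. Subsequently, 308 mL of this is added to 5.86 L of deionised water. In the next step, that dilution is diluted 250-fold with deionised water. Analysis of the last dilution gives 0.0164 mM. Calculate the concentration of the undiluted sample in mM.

Overall dilution factor = 6 × 20.03 × 250 = 3.00 × 10⁴.
Original = 0.0164 mM × 3.00 × 10⁴ = 493 mM.

493 mM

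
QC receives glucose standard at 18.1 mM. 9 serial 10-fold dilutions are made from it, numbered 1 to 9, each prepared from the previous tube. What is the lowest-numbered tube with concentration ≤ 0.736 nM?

Tube n has concentration 18.1 mM / 10ⁿ.
Need 10ⁿ ≥ 18.1 mM / 0.736 nM = 2.46 × 10⁷, so n ≥ 7.39.
First such tube: n = 8.

tube 8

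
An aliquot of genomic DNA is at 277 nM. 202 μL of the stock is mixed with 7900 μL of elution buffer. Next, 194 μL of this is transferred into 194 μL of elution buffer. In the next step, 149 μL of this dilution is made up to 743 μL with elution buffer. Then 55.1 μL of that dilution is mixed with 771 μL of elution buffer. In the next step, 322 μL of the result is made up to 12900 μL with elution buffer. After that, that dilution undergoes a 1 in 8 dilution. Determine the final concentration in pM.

0.144 pM

Overall dilution factor = 40.11 × 2 × 4.987 × 14.99 × 40.06 × 8 = 1.92 × 10⁶.
277 nM / 1.92 × 10⁶ = 1.44 × 10⁻⁴ nM = 0.144 pM.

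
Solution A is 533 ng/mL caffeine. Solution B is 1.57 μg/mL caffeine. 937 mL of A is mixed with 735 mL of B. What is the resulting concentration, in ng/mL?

C_B = 1.57 μg/mL = 1570 ng/mL.
C_mix = (C_A·V_A + C_B·V_B)/(V_A + V_B) = (533×937 + 1570×735) / 1672 = 989 ng/mL.

989 ng/mL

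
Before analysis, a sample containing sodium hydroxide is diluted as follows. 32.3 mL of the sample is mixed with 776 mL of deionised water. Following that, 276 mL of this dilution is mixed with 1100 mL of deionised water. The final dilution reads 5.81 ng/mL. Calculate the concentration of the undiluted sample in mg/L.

Overall dilution factor = 25.02 × 4.986 = 125.
Original = 5.81 ng/mL × 125 = 725 ng/mL = 0.725 mg/L.

0.725 mg/L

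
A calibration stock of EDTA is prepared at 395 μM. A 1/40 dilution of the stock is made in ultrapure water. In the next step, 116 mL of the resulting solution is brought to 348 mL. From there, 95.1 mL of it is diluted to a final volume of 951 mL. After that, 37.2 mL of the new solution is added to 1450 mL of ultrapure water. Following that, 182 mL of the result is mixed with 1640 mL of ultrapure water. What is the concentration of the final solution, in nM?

Overall dilution factor = 40 × 3 × 10 × 39.98 × 10.01 = 4.80 × 10⁵.
395 μM / 4.80 × 10⁵ = 8.22 × 10⁻⁴ μM = 0.822 nM.

0.822 nM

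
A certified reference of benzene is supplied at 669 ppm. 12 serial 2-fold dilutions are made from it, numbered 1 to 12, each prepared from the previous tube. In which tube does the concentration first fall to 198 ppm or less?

Tube n has concentration 669 ppm / 2ⁿ.
Need 2ⁿ ≥ 669 ppm / 198 ppm = 3.38, so n ≥ 1.76.
First such tube: n = 2.

tube 2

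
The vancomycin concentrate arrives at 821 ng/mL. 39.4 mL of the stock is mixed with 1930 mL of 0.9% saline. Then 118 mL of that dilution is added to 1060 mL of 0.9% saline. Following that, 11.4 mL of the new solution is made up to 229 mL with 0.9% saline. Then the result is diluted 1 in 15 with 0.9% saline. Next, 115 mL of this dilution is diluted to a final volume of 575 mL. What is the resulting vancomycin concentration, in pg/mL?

1.09 pg/mL

Overall dilution factor = 49.98 × 9.983 × 20.09 × 15 × 5 = 7.52 × 10⁵.
821 ng/mL / 7.52 × 10⁵ = 1.09 × 10⁻³ ng/mL = 1.09 pg/mL.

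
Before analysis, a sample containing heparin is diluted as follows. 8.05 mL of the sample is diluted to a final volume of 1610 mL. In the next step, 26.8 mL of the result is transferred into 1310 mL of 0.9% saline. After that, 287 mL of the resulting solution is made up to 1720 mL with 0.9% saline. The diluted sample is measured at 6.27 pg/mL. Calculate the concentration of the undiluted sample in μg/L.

375 μg/L

Overall dilution factor = 200 × 49.88 × 5.993 = 5.98 × 10⁴.
Original = 6.27 pg/mL × 5.98 × 10⁴ = 3.75 × 10⁵ pg/mL = 375 μg/L.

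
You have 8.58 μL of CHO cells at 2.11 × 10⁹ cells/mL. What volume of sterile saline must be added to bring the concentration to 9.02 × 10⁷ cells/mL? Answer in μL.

V₂ = C₁V₁/C₂ = 2.11 × 10⁹ × 8.58 / 9.02 × 10⁷ = 201 μL.
Diluent to add = V₂ − V₁ = 201 − 8.58 = 192 μL.

192 μL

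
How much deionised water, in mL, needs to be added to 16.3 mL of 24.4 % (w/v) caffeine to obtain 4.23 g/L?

4.23 g/L = 0.423 % (w/v).
V₂ = C₁V₁/C₂ = 24.4 × 16.3 / 0.423 = 940 mL.
Diluent to add = V₂ − V₁ = 940 − 16.3 = 924 mL.

924 mL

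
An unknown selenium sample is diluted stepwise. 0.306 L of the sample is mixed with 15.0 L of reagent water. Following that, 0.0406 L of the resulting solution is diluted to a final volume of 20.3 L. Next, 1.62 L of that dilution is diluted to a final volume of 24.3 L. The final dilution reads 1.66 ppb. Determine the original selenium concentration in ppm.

Overall dilution factor = 50.02 × 500 × 15 = 3.75 × 10⁵.
Original = 1.66 ppb × 3.75 × 10⁵ = 6.23 × 10⁵ ppb = 623 ppm.

623 ppm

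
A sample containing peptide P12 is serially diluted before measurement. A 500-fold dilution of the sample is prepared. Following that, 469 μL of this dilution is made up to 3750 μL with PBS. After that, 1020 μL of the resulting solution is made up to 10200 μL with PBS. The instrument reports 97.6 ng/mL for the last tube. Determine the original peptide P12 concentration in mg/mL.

Overall dilution factor = 500 × 7.996 × 10 = 4.00 × 10⁴.
Original = 97.6 ng/mL × 4.00 × 10⁴ = 3.90 × 10⁶ ng/mL = 3.90 mg/mL.

3.90 mg/mL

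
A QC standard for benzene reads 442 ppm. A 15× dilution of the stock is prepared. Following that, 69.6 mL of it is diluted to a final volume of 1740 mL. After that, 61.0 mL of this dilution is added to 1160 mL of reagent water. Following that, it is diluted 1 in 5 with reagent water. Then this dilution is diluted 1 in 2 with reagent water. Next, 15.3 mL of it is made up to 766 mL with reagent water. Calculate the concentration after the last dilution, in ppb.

0.118 ppb

Overall dilution factor = 15 × 25 × 20.02 × 5 × 2 × 50.07 = 3.76 × 10⁶.
442 ppm / 3.76 × 10⁶ = 1.18 × 10⁻⁴ ppm = 0.118 ppb.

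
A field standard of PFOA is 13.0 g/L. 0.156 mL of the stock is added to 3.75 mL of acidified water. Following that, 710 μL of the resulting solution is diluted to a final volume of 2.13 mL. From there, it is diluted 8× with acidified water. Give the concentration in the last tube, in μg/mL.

Overall dilution factor = 25.04 × 3 × 8 = 601.
13.0 g/L / 601 = 0.0216 g/L = 21.6 μg/mL.

21.6 μg/mL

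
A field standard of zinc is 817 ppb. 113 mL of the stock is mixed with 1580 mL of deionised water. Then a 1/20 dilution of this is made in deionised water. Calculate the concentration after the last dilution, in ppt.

Overall dilution factor = 14.98 × 20 = 300.
817 ppb / 300 = 2.73 ppb = 2730 ppt.

2730 ppt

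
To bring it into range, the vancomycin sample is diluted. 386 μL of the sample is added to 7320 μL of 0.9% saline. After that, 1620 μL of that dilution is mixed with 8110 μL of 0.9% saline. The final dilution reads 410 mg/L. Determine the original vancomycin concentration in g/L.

49.2 g/L

Overall dilution factor = 19.96 × 6.006 = 120.
Original = 410 mg/L × 120 = 4.92 × 10⁴ mg/L = 49.2 g/L.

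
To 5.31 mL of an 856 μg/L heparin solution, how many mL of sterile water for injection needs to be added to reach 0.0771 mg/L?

0.0771 mg/L = 77.1 μg/L.
V₂ = C₁V₁/C₂ = 856 × 5.31 / 77.1 = 59.0 mL.
Diluent to add = V₂ − V₁ = 59.0 − 5.31 = 53.6 mL.

53.6 mL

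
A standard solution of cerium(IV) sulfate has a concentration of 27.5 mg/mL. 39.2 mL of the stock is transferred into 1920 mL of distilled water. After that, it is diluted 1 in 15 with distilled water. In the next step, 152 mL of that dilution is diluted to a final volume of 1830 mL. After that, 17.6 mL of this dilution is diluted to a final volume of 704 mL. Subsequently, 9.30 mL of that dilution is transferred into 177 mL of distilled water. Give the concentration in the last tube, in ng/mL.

Overall dilution factor = 49.98 × 15 × 12.04 × 40 × 20.03 = 7.23 × 10⁶.
27.5 mg/mL / 7.23 × 10⁶ = 3.80 × 10⁻⁶ mg/mL = 3.80 ng/mL.

3.80 ng/mL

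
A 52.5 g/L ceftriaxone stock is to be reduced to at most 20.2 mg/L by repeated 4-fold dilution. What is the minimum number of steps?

Need 4ⁿ ≥ 2599, so n ≥ log(2599)/log(4) = 5.67.
Minimum whole steps: n = 6.

6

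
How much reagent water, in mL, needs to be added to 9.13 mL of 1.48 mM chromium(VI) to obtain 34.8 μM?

379 mL

34.8 μM = 0.0348 mM.
V₂ = C₁V₁/C₂ = 1.48 × 9.13 / 0.0348 = 388 mL.
Diluent to add = V₂ − V₁ = 388 − 9.13 = 379 mL.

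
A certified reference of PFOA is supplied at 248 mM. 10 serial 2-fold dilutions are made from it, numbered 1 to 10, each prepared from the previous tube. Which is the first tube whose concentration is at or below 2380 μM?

Tube n has concentration 248 mM / 2ⁿ.
Need 2ⁿ ≥ 248 mM / 2380 μM = 104, so n ≥ 6.70.
First such tube: n = 7.

tube 7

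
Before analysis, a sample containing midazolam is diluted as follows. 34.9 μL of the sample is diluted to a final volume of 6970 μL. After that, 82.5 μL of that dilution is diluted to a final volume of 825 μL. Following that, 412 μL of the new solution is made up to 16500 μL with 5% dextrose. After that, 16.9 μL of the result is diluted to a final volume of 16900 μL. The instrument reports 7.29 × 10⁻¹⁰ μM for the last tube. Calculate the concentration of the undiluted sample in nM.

Overall dilution factor = 199.7 × 10 × 40.05 × 1000 = 8.00 × 10⁷.
Original = 7.29 × 10⁻¹⁰ μM × 8.00 × 10⁷ = 0.0583 μM = 58.3 nM.

58.3 nM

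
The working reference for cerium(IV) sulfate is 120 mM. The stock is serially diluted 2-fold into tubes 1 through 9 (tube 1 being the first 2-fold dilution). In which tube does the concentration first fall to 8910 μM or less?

Tube n has concentration 120 mM / 2ⁿ.
Need 2ⁿ ≥ 120 mM / 8910 μM = 13.5, so n ≥ 3.75.
First such tube: n = 4.

tube 4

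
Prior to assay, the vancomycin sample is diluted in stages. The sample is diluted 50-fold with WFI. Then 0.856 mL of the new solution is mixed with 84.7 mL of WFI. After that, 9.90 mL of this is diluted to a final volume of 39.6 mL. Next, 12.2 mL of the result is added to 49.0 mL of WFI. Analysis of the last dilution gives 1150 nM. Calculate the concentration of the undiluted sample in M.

0.115 M

Overall dilution factor = 50 × 99.95 × 4 × 5.016 = 1.00 × 10⁵.
Original = 1150 nM × 1.00 × 10⁵ = 1.15 × 10⁸ nM = 0.115 M.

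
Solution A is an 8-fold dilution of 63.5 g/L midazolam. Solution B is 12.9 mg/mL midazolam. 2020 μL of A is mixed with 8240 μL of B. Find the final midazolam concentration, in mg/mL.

C_A = 63.5 g/L / 8 = 7.94 g/L.
C_B = 12.9 mg/mL = 12.9 g/L.
C_mix = (C_A·V_A + C_B·V_B)/(V_A + V_B) = (7.94×2020 + 12.9×8240) / 10260 = 11.9 g/L = 11.9 mg/mL.

11.9 mg/mL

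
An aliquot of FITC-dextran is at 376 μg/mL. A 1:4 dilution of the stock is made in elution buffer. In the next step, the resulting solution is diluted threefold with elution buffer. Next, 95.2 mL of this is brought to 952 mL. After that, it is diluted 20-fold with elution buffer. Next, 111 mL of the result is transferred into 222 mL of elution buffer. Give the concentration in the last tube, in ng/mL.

52.2 ng/mL

Overall dilution factor = 4 × 3 × 10 × 20 × 3 = 7200.
376 μg/mL / 7200 = 0.0522 μg/mL = 52.2 ng/mL.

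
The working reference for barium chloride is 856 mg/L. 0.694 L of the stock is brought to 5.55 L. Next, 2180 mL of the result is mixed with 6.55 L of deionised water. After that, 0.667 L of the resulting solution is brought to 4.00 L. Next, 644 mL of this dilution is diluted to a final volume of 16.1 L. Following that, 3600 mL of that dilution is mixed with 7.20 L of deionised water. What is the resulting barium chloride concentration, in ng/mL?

Overall dilution factor = 7.997 × 4.005 × 5.997 × 25 × 3 = 1.44 × 10⁴.
856 mg/L / 1.44 × 10⁴ = 0.0594 mg/L = 59.4 ng/mL.

59.4 ng/mL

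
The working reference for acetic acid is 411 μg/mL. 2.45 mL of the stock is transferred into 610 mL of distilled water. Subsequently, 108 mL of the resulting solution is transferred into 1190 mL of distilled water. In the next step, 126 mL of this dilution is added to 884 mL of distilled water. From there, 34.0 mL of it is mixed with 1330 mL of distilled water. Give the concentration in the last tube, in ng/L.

Overall dilution factor = 250.0 × 12.02 × 8.016 × 40.12 = 9.66 × 10⁵.
411 μg/mL / 9.66 × 10⁵ = 4.25 × 10⁻⁴ μg/mL = 425 ng/L.

425 ng/L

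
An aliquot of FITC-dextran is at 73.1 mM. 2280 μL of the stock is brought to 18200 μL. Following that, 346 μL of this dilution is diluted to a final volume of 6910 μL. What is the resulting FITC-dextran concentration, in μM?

Overall dilution factor = 7.982 × 19.97 = 159.
73.1 mM / 159 = 0.459 mM = 459 μM.

459 μM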